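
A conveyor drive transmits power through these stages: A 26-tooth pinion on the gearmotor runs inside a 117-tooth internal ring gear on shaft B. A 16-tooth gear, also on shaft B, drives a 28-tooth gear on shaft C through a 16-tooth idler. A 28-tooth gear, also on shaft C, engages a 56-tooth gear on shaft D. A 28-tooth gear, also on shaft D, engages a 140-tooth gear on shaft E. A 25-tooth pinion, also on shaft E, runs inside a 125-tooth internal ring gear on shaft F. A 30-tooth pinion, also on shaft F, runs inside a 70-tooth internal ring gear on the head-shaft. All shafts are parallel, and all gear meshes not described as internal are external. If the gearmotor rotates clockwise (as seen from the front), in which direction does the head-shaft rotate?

clockwise

the gearmotor → shaft B: internal mesh, same direction → CW.
shaft B → shaft C: driver → idler → driven is 2 external meshes, 2 reversals → CW.
shaft C → shaft D: external mesh, 1 reversal → CCW.
shaft D → shaft E: external mesh, 1 reversal → CW.
shaft E → shaft F: internal mesh, same direction → CW.
shaft F → the head-shaft: internal mesh, same direction → CW.
4 reversals in total — an even number — so the head-shaft turns the same way as the gearmotor.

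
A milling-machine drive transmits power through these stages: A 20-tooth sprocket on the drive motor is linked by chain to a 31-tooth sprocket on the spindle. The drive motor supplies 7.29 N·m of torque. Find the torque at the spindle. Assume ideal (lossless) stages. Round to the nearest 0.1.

11.3 N·m

Chain: ratio = 31/20 = 1.55; torque at the spindle = 7.29 × 1.55 = 11.3 N·m.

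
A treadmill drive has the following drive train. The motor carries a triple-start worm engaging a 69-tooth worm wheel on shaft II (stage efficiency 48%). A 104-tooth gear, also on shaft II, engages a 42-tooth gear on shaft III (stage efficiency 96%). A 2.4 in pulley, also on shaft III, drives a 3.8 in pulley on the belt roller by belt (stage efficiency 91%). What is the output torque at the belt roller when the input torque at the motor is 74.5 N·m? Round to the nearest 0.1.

After the worm (69/3): 74.5 × 23 × 0.48 = 822.48 N·m
After the gear mesh (42/104): 822.48 × 0.40385 × 0.96 = 318.87 N·m
After the belt (3.8/2.4): 318.87 × 1.5833 × 0.91 = 459.44 N·m

459.4 N·m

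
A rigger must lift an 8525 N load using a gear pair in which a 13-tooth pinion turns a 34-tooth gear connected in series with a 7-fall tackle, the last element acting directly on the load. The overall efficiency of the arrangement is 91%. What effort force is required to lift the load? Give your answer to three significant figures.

Gear pair MA = 34/13 = 2.6154.
Block-and-tackle MA = number of supporting rope parts = 7.
Combined ideal MA = 2.6154 × 7 = 18.308.
Actual MA = 18.308 × 0.91 = 16.66.
Effort = load / actual MA = 8525 / 16.66 = 511.7 N.

512 N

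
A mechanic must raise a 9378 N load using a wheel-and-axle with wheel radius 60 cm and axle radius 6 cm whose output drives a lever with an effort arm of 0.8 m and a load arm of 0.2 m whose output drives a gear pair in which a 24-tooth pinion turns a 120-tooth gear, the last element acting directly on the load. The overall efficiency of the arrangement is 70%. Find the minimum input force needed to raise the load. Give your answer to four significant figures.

66.99 N

Wheel-and-axle MA = R/r = 60/6 = 10.
Lever MA = effort arm / load arm = 0.8/0.2 = 4.
Gear pair MA = 120/24 = 5.
Combined ideal MA = 10 × 4 × 5 = 200.
Actual MA = 200 × 0.70 = 140.
Effort = load / actual MA = 9378 / 140 = 66.986 N.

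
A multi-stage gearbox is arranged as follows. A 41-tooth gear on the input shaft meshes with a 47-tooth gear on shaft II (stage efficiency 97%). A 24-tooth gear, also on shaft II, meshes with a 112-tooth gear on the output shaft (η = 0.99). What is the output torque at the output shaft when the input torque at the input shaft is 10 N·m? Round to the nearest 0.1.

After the gear mesh (47/41): 10 × 1.1463 × 0.97 = 11.12 N·m
After the gear mesh (112/24): 11.12 × 4.6667 × 0.99 = 51.372 N·m

51.4 N·m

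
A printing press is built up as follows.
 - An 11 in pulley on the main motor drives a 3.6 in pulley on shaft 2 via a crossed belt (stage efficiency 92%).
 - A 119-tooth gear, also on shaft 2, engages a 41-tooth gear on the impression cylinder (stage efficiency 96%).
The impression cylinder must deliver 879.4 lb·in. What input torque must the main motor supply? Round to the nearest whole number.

8830 lb·in

Overall ratio R = 0.32727 × 0.34454 = 0.11276; overall efficiency η = 0.92 × 0.96 = 0.8832.
Input torque = output torque / (R × η) = 879.4 / (0.11276 × 0.8832) = 8830.4 lb·in.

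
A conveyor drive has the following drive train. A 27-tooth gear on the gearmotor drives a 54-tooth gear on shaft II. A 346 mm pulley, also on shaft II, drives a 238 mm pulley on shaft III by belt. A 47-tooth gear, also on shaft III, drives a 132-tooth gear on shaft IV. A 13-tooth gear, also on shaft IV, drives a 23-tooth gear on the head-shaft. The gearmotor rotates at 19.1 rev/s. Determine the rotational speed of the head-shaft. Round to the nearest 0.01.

Gear mesh: ratio = 54/27 = 2, so shaft II turns at 19.1 / 2 = 9.55 rev/s.
Belt: ratio = 238/346 = 0.68786, so shaft III turns at 9.55 / 0.68786 = 13.884 rev/s.
Gear mesh: ratio = 132/47 = 2.8085, so shaft IV turns at 13.884 / 2.8085 = 4.9434 rev/s.
Gear mesh: ratio = 23/13 = 1.7692, so the head-shaft turns at 4.9434 / 1.7692 = 2.7941 rev/s.

2.79 rev/s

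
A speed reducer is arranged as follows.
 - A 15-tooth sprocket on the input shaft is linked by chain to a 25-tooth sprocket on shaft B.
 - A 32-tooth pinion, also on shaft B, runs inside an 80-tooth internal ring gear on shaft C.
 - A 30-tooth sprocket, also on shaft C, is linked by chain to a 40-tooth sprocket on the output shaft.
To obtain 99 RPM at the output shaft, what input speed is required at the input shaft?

Overall ratio R = 1.6667 × 2.5 × 1.3333 = 5.5556.
Required input speed = output speed × R = 99 × 5.5556 = 550 RPM.

550 RPM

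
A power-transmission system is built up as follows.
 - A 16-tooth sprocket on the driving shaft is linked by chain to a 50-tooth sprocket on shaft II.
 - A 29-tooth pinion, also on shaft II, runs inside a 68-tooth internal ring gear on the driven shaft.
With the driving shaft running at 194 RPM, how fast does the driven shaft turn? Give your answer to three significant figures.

the driving shaft → shaft II (chain, 50/16): 194 ÷ 3.125 = 62.08 RPM
shaft II → the driven shaft (internal gear, 68/29): 62.08 ÷ 2.3448 = 26.475 RPM

26.5 RPM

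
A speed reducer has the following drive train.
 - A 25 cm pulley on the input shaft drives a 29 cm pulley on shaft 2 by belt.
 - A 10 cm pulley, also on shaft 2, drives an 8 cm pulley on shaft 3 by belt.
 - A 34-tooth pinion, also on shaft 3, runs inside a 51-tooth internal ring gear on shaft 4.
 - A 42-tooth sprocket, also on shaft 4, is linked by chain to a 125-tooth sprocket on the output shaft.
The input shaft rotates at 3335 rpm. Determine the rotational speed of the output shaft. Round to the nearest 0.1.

Belt: ratio = 29/25 = 1.16, so shaft 2 turns at 3335 / 1.16 = 2875 rpm.
Belt: ratio = 8/10 = 0.8, so shaft 3 turns at 2875 / 0.8 = 3593.8 rpm.
Internal gear: ratio = 51/34 = 1.5, so shaft 4 turns at 3593.8 / 1.5 = 2395.8 rpm.
Chain: ratio = 125/42 = 2.9762, so the output shaft turns at 2395.8 / 2.9762 = 805 rpm.

805.0 rpm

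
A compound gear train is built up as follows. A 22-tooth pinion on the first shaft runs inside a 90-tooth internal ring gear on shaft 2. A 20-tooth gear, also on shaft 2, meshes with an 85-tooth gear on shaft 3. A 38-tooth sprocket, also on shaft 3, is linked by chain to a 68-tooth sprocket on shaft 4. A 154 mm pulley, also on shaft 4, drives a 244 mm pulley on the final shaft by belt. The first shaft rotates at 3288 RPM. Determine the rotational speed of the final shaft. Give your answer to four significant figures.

66.70 RPM

internal gear 90/22 = 4.0909 → 3288/4.0909 = 803.73 RPM
gear mesh 85/20 = 4.25 → 803.73/4.25 = 189.11 RPM
chain 68/38 = 1.7895 → 189.11/1.7895 = 105.68 RPM
belt 244/154 = 1.5844 → 105.68/1.5844 = 66.7 RPM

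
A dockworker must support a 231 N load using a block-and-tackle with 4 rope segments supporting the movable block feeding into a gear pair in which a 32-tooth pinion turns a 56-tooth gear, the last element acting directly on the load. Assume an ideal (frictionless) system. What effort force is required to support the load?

Block-and-tackle MA = number of supporting rope parts = 4.
Gear pair MA = 56/32 = 1.75.
Combined ideal MA = 4 × 1.75 = 7.
Effort = load / MA = 231 / 7 = 33 N.

33 N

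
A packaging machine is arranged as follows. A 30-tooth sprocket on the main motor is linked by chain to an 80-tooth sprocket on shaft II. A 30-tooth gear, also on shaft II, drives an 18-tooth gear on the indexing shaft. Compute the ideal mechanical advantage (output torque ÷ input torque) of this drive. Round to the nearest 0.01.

1.60

Each stage contributes driven/driver: chain 80/30 = 2.6667, gear mesh 18/30 = 0.6.
Overall: 2.6667 × 0.6 = 1.6.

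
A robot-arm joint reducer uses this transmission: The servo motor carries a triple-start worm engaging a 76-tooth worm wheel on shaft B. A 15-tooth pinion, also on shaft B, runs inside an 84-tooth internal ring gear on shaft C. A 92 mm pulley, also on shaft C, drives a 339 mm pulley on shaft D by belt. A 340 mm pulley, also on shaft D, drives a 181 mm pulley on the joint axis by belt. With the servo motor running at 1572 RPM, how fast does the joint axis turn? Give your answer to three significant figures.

5.65 RPM

worm 76/3 = 25.333 → 1572/25.333 = 62.053 RPM
internal gear 84/15 = 5.6 → 62.053/5.6 = 11.081 RPM
belt 339/92 = 3.6848 → 11.081/3.6848 = 3.0072 RPM
belt 181/340 = 0.53235 → 3.0072/0.53235 = 5.6489 RPM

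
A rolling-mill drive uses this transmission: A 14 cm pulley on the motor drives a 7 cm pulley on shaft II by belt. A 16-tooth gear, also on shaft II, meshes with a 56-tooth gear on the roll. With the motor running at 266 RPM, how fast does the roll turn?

152 RPM

the motor → shaft II (belt, 7/14): 266 ÷ 0.5 = 532 RPM
shaft II → the roll (gear mesh, 56/16): 532 ÷ 3.5 = 152 RPM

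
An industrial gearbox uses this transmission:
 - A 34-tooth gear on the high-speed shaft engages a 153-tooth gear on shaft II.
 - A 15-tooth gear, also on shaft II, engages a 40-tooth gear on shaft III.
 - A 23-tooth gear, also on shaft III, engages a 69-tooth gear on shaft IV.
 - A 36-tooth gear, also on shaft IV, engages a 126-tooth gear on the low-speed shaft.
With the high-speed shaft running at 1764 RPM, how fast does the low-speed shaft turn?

14 RPM

Gear mesh: ratio = 153/34 = 4.5, so shaft II turns at 1764 / 4.5 = 392 RPM.
Gear mesh: ratio = 40/15 = 2.6667, so shaft III turns at 392 / 2.6667 = 147 RPM.
Gear mesh: ratio = 69/23 = 3, so shaft IV turns at 147 / 3 = 49 RPM.
Gear mesh: ratio = 126/36 = 3.5, so the low-speed shaft turns at 49 / 3.5 = 14 RPM.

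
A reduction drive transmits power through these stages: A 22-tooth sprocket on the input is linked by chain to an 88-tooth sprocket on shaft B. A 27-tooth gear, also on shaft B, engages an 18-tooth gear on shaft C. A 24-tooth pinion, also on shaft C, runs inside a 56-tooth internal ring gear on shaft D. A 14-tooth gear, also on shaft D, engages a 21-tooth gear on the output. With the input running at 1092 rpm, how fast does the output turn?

the input → shaft B (chain, 88/22): 1092 ÷ 4 = 273 rpm
shaft B → shaft C (gear mesh, 18/27): 273 ÷ 0.66667 = 409.5 rpm
shaft C → shaft D (internal gear, 56/24): 409.5 ÷ 2.3333 = 175.5 rpm
shaft D → the output (gear mesh, 21/14): 175.5 ÷ 1.5 = 117 rpm

117 rpm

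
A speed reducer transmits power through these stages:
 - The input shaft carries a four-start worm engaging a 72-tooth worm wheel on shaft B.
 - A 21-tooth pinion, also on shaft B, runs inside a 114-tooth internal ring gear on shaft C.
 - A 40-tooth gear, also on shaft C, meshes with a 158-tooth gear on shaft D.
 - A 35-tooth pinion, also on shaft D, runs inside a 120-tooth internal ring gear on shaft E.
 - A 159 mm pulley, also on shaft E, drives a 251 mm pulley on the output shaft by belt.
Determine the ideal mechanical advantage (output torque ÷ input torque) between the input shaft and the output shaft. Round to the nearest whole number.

2089

Each stage contributes driven/driver: worm 72/4 = 18, internal gear 114/21 = 5.4286, gear mesh 158/40 = 3.95, internal gear 120/35 = 3.4286, belt 251/159 = 1.5786.
Overall: 18 × 5.4286 × 3.95 × 3.4286 × 1.5786 = 2089.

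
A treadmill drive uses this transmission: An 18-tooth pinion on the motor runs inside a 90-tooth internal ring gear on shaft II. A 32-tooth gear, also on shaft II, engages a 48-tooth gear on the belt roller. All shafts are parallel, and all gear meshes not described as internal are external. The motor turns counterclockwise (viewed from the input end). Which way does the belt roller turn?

the motor → shaft II: internal mesh, same direction → CCW.
shaft II → the belt roller: external mesh, 1 reversal → CW.
1 reversal in total — an odd number — so the belt roller turns opposite to the motor.

clockwise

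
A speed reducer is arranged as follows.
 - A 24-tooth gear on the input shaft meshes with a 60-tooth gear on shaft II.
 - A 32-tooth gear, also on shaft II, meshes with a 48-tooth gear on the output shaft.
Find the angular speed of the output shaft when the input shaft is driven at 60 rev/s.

gear mesh 60/24 = 2.5 → 60/2.5 = 24 rev/s
gear mesh 48/32 = 1.5 → 24/1.5 = 16 rev/s

16 rev/s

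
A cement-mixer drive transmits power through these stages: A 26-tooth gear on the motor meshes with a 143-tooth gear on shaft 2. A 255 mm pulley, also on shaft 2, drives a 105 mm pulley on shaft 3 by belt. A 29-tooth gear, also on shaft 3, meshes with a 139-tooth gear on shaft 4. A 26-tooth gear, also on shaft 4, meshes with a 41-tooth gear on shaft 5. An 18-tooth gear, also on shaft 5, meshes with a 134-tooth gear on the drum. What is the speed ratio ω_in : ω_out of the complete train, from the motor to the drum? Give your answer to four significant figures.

127.4

Each stage contributes driven/driver: gear mesh 143/26 = 5.5, belt 105/255 = 0.41176, gear mesh 139/29 = 4.7931, gear mesh 41/26 = 1.5769, gear mesh 134/18 = 7.4444.
Overall: 5.5 × 0.41176 × 4.7931 × 1.5769 × 7.4444 = 127.43.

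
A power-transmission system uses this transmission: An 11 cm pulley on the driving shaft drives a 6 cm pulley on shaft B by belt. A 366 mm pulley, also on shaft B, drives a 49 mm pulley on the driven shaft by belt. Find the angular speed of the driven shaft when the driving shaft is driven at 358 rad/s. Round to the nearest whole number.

the driving shaft → shaft B (belt, 6/11): 358 ÷ 0.54545 = 656.33 rad/s
shaft B → the driven shaft (belt, 49/366): 656.33 ÷ 0.13388 = 4902.4 rad/s

4902 rad/s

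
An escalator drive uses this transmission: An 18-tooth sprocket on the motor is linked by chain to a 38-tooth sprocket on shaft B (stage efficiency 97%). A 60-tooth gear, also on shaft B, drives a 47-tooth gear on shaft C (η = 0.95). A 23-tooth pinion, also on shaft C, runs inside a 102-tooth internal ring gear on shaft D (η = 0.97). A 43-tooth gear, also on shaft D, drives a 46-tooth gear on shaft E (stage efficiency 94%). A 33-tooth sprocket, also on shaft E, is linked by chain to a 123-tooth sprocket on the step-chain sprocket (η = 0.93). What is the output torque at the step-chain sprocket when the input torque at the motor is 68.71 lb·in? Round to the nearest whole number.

1570 lb·in

chain 38/18 = 2.1111 → τ = 68.71·2.1111·0.97 = 140.7 lb·in
gear mesh 47/60 = 0.78333 → τ = 140.7·0.78333·0.95 = 104.71 lb·in
internal gear 102/23 = 4.4348 → τ = 104.71·4.4348·0.97 = 450.42 lb·in
gear mesh 46/43 = 1.0698 → τ = 450.42·1.0698·0.94 = 452.93 lb·in
chain 123/33 = 3.7273 → τ = 452.93·3.7273·0.93 = 1570 lb·in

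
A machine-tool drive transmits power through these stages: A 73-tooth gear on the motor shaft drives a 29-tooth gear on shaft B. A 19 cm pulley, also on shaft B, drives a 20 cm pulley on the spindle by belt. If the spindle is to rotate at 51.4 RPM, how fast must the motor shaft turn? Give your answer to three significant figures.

21.5 RPM

Overall ratio R = 0.39726 × 1.0526 = 0.41817.
Required input speed = output speed × R = 51.4 × 0.41817 = 21.494 RPM.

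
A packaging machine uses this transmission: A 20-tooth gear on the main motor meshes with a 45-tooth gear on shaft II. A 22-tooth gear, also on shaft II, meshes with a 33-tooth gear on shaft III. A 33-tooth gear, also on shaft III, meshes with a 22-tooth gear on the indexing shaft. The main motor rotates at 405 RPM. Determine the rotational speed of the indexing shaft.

the main motor → shaft II (gear mesh, 45/20): 405 ÷ 2.25 = 180 RPM
shaft II → shaft III (gear mesh, 33/22): 180 ÷ 1.5 = 120 RPM
shaft III → the indexing shaft (gear mesh, 22/33): 120 ÷ 0.66667 = 180 RPM

180 RPM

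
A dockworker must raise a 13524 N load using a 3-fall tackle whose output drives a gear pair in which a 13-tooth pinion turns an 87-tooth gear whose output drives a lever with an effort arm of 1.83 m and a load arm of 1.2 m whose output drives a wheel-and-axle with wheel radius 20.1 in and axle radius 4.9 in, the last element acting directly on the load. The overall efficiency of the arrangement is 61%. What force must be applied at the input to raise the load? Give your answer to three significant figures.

Block-and-tackle MA = number of supporting rope parts = 3.
Gear pair MA = 87/13 = 6.6923.
Lever MA = effort arm / load arm = 1.83/1.2 = 1.525.
Wheel-and-axle MA = R/r = 20.1/4.9 = 4.102.
Combined ideal MA = 3 × 6.6923 × 1.525 × 4.102 = 125.59.
Actual MA = 125.59 × 0.61 = 76.612.
Effort = load / actual MA = 13524 / 76.612 = 176.53 N.

177 N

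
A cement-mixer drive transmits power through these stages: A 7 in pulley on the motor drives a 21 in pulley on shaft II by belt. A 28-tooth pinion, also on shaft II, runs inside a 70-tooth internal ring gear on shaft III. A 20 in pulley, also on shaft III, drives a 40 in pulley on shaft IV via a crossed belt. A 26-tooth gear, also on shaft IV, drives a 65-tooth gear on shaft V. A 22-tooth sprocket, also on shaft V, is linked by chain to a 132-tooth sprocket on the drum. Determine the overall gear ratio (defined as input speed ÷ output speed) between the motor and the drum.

225

Each stage contributes driven/driver: belt 21/7 = 3, internal gear 70/28 = 2.5, belt 40/20 = 2, gear mesh 65/26 = 2.5, chain 132/22 = 6.
Overall: 3 × 2.5 × 2 × 2.5 × 6 = 225.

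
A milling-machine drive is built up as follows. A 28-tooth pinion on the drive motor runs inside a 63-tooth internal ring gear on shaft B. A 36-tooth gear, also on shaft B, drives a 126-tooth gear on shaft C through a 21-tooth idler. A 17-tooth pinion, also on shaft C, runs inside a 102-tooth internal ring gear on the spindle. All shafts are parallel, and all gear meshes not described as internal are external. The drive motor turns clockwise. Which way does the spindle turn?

clockwise

the drive motor → shaft B: internal mesh, same direction → CW.
shaft B → shaft C: driver → idler → driven is 2 external meshes, 2 reversals → CW.
shaft C → the spindle: internal mesh, same direction → CW.
2 reversals in total — an even number — so the spindle turns the same way as the drive motor.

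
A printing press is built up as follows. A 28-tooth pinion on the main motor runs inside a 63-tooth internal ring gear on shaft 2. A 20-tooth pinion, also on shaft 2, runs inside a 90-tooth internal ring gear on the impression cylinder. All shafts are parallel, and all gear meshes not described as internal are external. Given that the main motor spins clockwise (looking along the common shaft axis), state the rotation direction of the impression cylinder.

the main motor → shaft 2: internal mesh, same direction → CW.
shaft 2 → the impression cylinder: internal mesh, same direction → CW.
0 reversals in total — an even number — so the impression cylinder turns the same way as the main motor.

clockwise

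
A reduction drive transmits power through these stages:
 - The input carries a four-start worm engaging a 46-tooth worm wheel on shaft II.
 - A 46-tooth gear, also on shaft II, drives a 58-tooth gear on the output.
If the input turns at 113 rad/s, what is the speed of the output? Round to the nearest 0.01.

7.79 rad/s

worm 46/4 = 11.5 → 113/11.5 = 9.8261 rad/s
gear mesh 58/46 = 1.2609 → 9.8261/1.2609 = 7.7931 rad/s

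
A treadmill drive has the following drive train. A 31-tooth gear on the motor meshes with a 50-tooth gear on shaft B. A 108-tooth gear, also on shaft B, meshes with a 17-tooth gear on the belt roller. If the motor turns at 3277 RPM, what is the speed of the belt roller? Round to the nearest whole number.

12908 RPM

gear mesh 50/31 = 1.6129 → 3277/1.6129 = 2031.7 RPM
gear mesh 17/108 = 0.15741 → 2031.7/0.15741 = 12908 RPM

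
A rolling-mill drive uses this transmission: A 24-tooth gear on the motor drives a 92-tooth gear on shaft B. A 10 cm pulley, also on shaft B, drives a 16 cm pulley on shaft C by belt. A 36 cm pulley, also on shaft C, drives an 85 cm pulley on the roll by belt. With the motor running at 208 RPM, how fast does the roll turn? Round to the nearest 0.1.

Gear mesh: ratio = 92/24 = 3.8333, so shaft B turns at 208 / 3.8333 = 54.261 RPM.
Belt: ratio = 16/10 = 1.6, so shaft C turns at 54.261 / 1.6 = 33.913 RPM.
Belt: ratio = 85/36 = 2.3611, so the roll turns at 33.913 / 2.3611 = 14.363 RPM.

14.4 RPM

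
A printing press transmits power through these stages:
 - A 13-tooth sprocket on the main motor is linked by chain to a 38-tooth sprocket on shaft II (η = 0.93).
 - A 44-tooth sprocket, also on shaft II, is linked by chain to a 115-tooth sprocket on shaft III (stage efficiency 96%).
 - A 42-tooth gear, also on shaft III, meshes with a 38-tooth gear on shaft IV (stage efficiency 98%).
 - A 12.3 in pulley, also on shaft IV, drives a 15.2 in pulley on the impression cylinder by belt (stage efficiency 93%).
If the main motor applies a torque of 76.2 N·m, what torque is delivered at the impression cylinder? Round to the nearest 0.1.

529.6 N·m

chain 38/13 = 2.9231 → τ = 76.2·2.9231·0.93 = 207.15 N·m
chain 115/44 = 2.6136 → τ = 207.15·2.6136·0.96 = 519.75 N·m
gear mesh 38/42 = 0.90476 → τ = 519.75·0.90476·0.98 = 460.85 N·m
belt 15.2/12.3 = 1.2358 → τ = 460.85·1.2358·0.93 = 529.63 N·m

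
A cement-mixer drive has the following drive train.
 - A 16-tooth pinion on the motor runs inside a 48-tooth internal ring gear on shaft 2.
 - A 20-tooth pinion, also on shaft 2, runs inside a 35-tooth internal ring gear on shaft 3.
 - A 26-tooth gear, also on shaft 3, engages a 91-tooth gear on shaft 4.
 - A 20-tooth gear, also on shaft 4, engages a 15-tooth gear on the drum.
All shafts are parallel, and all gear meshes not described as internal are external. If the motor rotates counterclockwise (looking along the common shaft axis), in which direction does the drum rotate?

counterclockwise

the motor → shaft 2: internal mesh, same direction → CCW.
shaft 2 → shaft 3: internal mesh, same direction → CCW.
shaft 3 → shaft 4: external mesh, 1 reversal → CW.
shaft 4 → the drum: external mesh, 1 reversal → CCW.
2 reversals in total — an even number — so the drum turns the same way as the motor.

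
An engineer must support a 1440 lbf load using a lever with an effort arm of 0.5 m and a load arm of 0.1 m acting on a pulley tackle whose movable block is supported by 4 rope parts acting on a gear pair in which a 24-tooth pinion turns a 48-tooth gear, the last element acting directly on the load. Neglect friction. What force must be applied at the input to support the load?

Lever MA = effort arm / load arm = 0.5/0.1 = 5.
Block-and-tackle MA = number of supporting rope parts = 4.
Gear pair MA = 48/24 = 2.
Combined ideal MA = 5 × 4 × 2 = 40.
Effort = load / MA = 1440 / 40 = 36 lbf.

36 lbf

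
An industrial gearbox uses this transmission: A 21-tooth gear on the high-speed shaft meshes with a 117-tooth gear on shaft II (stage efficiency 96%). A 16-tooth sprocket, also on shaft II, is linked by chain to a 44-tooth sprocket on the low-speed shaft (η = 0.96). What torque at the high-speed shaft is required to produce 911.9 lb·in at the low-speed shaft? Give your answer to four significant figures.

Overall ratio R = 5.5714 × 2.75 = 15.321; overall efficiency η = 0.96 × 0.96 = 0.9216.
Input torque = output torque / (R × η) = 911.9 / (15.321 × 0.9216) = 64.581 lb·in.

64.58 lb·in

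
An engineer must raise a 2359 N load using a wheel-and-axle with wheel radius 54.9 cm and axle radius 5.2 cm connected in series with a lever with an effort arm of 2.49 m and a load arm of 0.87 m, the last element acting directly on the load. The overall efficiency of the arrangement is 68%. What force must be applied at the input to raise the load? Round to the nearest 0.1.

114.8 N

Wheel-and-axle MA = R/r = 54.9/5.2 = 10.558.
Lever MA = effort arm / load arm = 2.49/0.87 = 2.8621.
Combined ideal MA = 10.558 × 2.8621 = 30.217.
Actual MA = 30.217 × 0.68 = 20.547.
Effort = load / actual MA = 2359 / 20.547 = 114.81 N.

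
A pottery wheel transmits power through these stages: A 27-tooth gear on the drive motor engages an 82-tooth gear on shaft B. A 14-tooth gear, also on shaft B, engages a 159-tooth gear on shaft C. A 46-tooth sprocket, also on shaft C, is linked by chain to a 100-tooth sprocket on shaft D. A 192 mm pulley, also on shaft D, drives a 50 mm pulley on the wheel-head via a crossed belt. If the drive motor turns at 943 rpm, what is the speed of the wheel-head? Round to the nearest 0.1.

Gear mesh: ratio = 82/27 = 3.037, so shaft B turns at 943 / 3.037 = 310.5 rpm.
Gear mesh: ratio = 159/14 = 11.357, so shaft C turns at 310.5 / 11.357 = 27.34 rpm.
Chain: ratio = 100/46 = 2.1739, so shaft D turns at 27.34 / 2.1739 = 12.576 rpm.
Belt: ratio = 50/192 = 0.26042, so the wheel-head turns at 12.576 / 0.26042 = 48.293 rpm.

48.3 rpm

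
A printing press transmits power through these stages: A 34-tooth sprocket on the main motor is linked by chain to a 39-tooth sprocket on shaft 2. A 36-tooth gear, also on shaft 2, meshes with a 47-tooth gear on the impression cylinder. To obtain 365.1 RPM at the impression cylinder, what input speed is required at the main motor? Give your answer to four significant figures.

546.8 RPM

Overall ratio R = 1.1471 × 1.3056 = 1.4975.
Required input speed = output speed × R = 365.1 × 1.4975 = 546.76 RPM.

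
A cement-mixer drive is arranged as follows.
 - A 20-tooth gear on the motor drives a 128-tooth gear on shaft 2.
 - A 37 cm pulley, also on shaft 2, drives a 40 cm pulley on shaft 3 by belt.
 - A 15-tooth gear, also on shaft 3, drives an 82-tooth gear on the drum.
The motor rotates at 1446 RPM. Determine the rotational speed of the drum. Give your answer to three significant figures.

Gear mesh: ratio = 128/20 = 6.4, so shaft 2 turns at 1446 / 6.4 = 225.94 RPM.
Belt: ratio = 40/37 = 1.0811, so shaft 3 turns at 225.94 / 1.0811 = 208.99 RPM.
Gear mesh: ratio = 82/15 = 5.4667, so the drum turns at 208.99 / 5.4667 = 38.23 RPM.

38.2 RPM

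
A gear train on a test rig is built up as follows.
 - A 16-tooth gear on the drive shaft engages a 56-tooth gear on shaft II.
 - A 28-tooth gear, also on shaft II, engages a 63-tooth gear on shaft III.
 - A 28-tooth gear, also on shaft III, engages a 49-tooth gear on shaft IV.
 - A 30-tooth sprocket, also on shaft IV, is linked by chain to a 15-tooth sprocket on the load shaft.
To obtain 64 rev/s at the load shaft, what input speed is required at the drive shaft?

Overall ratio R = 3.5 × 2.25 × 1.75 × 0.5 = 6.8906.
Required input speed = output speed × R = 64 × 6.8906 = 441 rev/s.

441 rev/s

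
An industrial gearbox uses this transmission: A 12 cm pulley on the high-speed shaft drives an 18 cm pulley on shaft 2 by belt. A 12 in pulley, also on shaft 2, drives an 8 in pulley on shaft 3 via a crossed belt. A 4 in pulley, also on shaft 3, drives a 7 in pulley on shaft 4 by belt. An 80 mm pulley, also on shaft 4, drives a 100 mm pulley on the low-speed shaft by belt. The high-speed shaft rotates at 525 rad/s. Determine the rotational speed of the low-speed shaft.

belt 18/12 = 1.5 → 525/1.5 = 350 rad/s
belt 8/12 = 0.66667 → 350/0.66667 = 525 rad/s
belt 7/4 = 1.75 → 525/1.75 = 300 rad/s
belt 100/80 = 1.25 → 300/1.25 = 240 rad/s

240 rad/s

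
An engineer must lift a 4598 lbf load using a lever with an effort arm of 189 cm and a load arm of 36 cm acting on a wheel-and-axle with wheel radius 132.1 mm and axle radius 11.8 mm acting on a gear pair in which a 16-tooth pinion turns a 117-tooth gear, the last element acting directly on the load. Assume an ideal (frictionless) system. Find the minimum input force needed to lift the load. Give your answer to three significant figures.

Lever MA = effort arm / load arm = 189/36 = 5.25.
Wheel-and-axle MA = R/r = 132.1/11.8 = 11.195.
Gear pair MA = 117/16 = 7.3125.
Combined ideal MA = 5.25 × 11.195 × 7.3125 = 429.78.
Effort = load / MA = 4598 / 429.78 = 10.699 lbf.

10.7 lbf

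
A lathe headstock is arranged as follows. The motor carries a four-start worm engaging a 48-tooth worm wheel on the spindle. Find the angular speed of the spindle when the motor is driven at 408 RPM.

34 RPM

the motor → the spindle (worm, 48/4): 408 ÷ 12 = 34 RPM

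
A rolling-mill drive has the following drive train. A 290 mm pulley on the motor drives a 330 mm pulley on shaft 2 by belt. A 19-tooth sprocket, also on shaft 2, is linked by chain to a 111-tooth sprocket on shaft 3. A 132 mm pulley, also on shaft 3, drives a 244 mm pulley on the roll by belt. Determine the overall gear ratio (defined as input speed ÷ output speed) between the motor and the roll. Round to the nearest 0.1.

Each stage contributes driven/driver: belt 330/290 = 1.1379, chain 111/19 = 5.8421, belt 244/132 = 1.8485.
Overall: 1.1379 × 5.8421 × 1.8485 = 12.289.

12.3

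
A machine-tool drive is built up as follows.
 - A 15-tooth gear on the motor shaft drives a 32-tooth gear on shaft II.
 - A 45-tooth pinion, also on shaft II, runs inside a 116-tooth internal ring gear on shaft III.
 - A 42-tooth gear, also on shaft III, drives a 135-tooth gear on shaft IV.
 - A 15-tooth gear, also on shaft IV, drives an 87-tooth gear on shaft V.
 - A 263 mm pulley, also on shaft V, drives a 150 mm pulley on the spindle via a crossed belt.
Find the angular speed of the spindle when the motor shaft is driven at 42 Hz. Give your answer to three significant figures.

Gear mesh: ratio = 32/15 = 2.1333, so shaft II turns at 42 / 2.1333 = 19.688 Hz.
Internal gear: ratio = 116/45 = 2.5778, so shaft III turns at 19.688 / 2.5778 = 7.6374 Hz.
Gear mesh: ratio = 135/42 = 3.2143, so shaft IV turns at 7.6374 / 3.2143 = 2.3761 Hz.
Gear mesh: ratio = 87/15 = 5.8, so shaft V turns at 2.3761 / 5.8 = 0.40967 Hz.
Belt: ratio = 150/263 = 0.57034, so the spindle turns at 0.40967 / 0.57034 = 0.71829 Hz.

0.718 Hz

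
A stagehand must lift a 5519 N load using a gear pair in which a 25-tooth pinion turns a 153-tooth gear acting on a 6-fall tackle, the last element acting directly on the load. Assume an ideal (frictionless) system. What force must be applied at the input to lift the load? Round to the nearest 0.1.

Gear pair MA = 153/25 = 6.12.
Block-and-tackle MA = number of supporting rope parts = 6.
Combined ideal MA = 6.12 × 6 = 36.72.
Effort = load / MA = 5519 / 36.72 = 150.3 N.

150.3 N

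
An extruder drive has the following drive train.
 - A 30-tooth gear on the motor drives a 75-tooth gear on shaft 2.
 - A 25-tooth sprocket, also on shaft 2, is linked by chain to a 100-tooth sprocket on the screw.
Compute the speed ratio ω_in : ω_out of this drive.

Each stage contributes driven/driver: gear mesh 75/30 = 2.5, chain 100/25 = 4.
Overall: 2.5 × 4 = 10.

10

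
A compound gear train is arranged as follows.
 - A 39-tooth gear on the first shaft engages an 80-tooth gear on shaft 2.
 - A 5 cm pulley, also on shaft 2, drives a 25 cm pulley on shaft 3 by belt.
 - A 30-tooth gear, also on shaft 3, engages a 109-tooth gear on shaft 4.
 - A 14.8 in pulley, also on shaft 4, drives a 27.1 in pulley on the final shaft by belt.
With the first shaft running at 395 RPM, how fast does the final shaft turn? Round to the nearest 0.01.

5.79 RPM

Gear mesh: ratio = 80/39 = 2.0513, so shaft 2 turns at 395 / 2.0513 = 192.56 RPM.
Belt: ratio = 25/5 = 5, so shaft 3 turns at 192.56 / 5 = 38.513 RPM.
Gear mesh: ratio = 109/30 = 3.6333, so shaft 4 turns at 38.513 / 3.6333 = 10.6 RPM.
Belt: ratio = 27.1/14.8 = 1.8311, so the final shaft turns at 10.6 / 1.8311 = 5.7888 RPM.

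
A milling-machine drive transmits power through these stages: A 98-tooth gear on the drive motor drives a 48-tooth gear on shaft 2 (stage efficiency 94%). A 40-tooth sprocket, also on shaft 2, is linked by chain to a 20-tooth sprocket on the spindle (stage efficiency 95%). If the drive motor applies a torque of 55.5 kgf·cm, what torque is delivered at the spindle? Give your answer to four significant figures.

gear mesh 48/98 = 0.4898 → τ = 55.5·0.4898·0.94 = 25.553 kgf·cm
chain 20/40 = 0.5 → τ = 25.553·0.5·0.95 = 12.138 kgf·cm

12.14 kgf·cm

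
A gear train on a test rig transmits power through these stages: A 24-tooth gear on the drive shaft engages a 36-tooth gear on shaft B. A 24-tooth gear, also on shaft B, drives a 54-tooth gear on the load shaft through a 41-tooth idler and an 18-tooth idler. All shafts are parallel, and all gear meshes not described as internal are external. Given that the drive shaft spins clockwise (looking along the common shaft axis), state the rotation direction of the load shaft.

the drive shaft → shaft B: external mesh, 1 reversal → CCW.
shaft B → the load shaft: driver → idler → idler → driven is 3 external meshes, 3 reversals → CW.
4 reversals in total — an even number — so the load shaft turns the same way as the drive shaft.

clockwise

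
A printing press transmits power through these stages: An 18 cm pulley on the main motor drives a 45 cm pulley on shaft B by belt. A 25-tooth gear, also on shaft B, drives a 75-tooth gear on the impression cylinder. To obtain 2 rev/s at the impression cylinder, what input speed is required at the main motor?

Overall ratio R = 2.5 × 3 = 7.5.
Required input speed = output speed × R = 2 × 7.5 = 15 rev/s.

15 rev/s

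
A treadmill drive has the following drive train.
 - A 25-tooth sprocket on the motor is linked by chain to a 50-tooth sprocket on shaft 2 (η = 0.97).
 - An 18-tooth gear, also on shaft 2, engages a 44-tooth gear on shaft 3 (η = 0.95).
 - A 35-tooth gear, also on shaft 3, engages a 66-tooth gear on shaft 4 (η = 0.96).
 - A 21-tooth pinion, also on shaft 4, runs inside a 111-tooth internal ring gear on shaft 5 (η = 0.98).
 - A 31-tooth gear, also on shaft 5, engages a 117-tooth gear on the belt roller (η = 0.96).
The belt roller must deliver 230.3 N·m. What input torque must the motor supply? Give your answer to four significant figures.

Overall ratio R = 2 × 2.4444 × 1.8857 × 5.2857 × 3.7742 = 183.91; overall efficiency η = 0.97 × 0.95 × 0.96 × 0.98 × 0.96 = 0.8323.
Input torque = output torque / (R × η) = 230.3 / (183.91 × 0.8323) = 1.5046 N·m.

1.505 N·m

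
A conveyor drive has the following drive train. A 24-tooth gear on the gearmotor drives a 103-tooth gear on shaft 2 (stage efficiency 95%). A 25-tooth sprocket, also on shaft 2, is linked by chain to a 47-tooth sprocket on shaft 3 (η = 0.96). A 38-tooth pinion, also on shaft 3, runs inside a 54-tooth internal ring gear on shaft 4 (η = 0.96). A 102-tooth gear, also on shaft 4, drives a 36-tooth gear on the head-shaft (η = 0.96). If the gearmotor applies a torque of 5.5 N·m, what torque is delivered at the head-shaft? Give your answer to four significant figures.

After the gear mesh (103/24): 5.5 × 4.2917 × 0.95 = 22.424 N·m
After the chain (47/25): 22.424 × 1.88 × 0.96 = 40.471 N·m
After the internal gear (54/38): 40.471 × 1.4211 × 0.96 = 55.211 N·m
After the gear mesh (36/102): 55.211 × 0.35294 × 0.96 = 18.707 N·m

18.71 N·m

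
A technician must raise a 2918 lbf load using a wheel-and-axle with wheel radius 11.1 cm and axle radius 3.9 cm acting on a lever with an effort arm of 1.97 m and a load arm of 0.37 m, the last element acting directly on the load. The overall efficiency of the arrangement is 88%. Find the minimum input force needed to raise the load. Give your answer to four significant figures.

218.8 lbf

Wheel-and-axle MA = R/r = 11.1/3.9 = 2.8462.
Lever MA = effort arm / load arm = 1.97/0.37 = 5.3243.
Combined ideal MA = 2.8462 × 5.3243 = 15.154.
Actual MA = 15.154 × 0.88 = 13.335.
Effort = load / actual MA = 2918 / 13.335 = 218.82 lbf.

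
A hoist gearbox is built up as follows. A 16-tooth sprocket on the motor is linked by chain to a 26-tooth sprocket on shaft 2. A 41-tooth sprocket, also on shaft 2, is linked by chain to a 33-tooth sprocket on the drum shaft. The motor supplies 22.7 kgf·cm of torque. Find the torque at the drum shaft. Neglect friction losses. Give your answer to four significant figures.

After the chain (26/16): 22.7 × 1.625 = 36.887 kgf·cm
After the chain (33/41): 36.887 × 0.80488 = 29.69 kgf·cm

29.69 kgf·cm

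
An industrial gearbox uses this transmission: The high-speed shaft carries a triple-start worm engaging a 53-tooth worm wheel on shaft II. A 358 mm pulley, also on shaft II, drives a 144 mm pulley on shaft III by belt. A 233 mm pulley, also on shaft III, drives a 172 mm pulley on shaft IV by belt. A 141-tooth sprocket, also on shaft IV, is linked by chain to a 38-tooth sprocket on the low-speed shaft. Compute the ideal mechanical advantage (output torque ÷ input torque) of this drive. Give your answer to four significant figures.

Each stage contributes driven/driver: worm 53/3 = 17.667, belt 144/358 = 0.40223, belt 172/233 = 0.7382, chain 38/141 = 0.2695.
Overall: 17.667 × 0.40223 × 0.7382 × 0.2695 = 1.4137.

1.414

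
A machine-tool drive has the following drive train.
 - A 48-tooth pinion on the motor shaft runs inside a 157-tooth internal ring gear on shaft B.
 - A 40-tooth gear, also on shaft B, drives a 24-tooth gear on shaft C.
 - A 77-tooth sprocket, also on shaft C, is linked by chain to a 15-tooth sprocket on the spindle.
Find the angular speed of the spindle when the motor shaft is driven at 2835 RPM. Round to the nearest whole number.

the motor shaft → shaft B (internal gear, 157/48): 2835 ÷ 3.2708 = 866.75 RPM
shaft B → shaft C (gear mesh, 24/40): 866.75 ÷ 0.6 = 1444.6 RPM
shaft C → the spindle (chain, 15/77): 1444.6 ÷ 0.19481 = 7415.5 RPM

7416 RPM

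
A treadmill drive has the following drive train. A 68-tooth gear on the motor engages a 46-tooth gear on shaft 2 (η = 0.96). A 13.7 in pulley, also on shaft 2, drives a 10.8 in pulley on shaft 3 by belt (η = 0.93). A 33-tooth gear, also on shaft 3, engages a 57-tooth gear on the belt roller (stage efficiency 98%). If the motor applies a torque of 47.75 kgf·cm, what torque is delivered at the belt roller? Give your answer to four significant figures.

gear mesh 46/68 = 0.67647 → τ = 47.75·0.67647·0.96 = 31.009 kgf·cm
belt 10.8/13.7 = 0.78832 → τ = 31.009·0.78832·0.93 = 22.734 kgf·cm
gear mesh 57/33 = 1.7273 → τ = 22.734·1.7273·0.98 = 38.483 kgf·cm

38.48 kgf·cm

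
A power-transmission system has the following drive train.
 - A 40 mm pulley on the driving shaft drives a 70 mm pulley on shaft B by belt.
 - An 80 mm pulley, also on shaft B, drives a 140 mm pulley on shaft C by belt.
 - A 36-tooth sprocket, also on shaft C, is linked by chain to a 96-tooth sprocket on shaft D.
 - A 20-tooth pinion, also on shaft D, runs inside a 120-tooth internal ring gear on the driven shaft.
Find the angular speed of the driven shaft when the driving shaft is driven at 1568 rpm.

32 rpm

belt 70/40 = 1.75 → 1568/1.75 = 896 rpm
belt 140/80 = 1.75 → 896/1.75 = 512 rpm
chain 96/36 = 2.6667 → 512/2.6667 = 192 rpm
internal gear 120/20 = 6 → 192/6 = 32 rpm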